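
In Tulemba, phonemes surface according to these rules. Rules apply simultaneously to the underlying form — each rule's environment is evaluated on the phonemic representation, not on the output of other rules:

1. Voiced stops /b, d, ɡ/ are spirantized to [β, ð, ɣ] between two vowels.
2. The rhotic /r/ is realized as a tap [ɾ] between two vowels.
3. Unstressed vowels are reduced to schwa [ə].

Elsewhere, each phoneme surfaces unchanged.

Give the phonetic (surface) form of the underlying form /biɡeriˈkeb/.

[bəɣəɾəˈkeb]

/b/ (word-initial) is in the target of rule 1 but the environment (between two vowels) is not met → [b].
/i/ (between /b/ and /ɡ/): in an unstressed syllable, so rule 3 applies → [ə].
/ɡ/ — between /i/ and /e/, between two vowels — surfaces as [ɣ] (rule 1).
Rule 3 applies to /e/ (between /ɡ/ and /r/: in an unstressed syllable) → [ə].
Rule 2 applies to /r/ (between /e/ and /i/: between two vowels) → [ɾ].
/i/ (between /r/ and /k/): in an unstressed syllable, so rule 3 applies → [ə].
/k/ — not in any rule's target class → [k].
/e/ — between /k/ and /b/; rule 3 does not apply here → [e].
/b/ (word-final) fails the environment for rule 1, so it stays [b].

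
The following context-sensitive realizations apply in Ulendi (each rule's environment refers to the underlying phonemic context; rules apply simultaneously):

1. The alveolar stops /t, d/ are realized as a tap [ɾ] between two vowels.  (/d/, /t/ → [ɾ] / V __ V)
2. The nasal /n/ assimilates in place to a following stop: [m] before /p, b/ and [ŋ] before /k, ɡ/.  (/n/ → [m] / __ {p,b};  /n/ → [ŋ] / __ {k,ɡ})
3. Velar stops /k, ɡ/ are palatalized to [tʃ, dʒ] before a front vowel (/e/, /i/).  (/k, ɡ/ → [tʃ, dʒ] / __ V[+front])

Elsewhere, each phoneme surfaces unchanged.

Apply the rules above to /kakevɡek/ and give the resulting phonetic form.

/k/ — word-initial; rule 3 does not apply here → [k].
/k/ — between /a/ and /e/, before a front vowel — surfaces as [tʃ] (rule 3).
/ɡ/ meets the environment for rule 3 (before a front vowel) → [dʒ].
/k/ (word-final) is in the target of rule 3 but the environment (before a front vowel) is not met → [k].

[katʃevdʒek]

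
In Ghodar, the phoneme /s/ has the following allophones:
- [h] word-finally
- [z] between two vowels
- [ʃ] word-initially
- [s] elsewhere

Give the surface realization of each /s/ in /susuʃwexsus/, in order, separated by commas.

Occurrence 1 (position 1): word-initially → [ʃ].
Occurrence 2 (position 3): between two vowels → [z].
Occurrence 3 (position 9): no conditioning environment matches → elsewhere allophone [s].
Occurrence 4 (position 11): word-finally → [h].

[ʃ], [z], [s], [h]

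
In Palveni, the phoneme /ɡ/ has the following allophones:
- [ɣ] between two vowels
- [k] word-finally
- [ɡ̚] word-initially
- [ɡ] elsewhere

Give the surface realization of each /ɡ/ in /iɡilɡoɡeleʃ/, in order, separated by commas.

[ɣ], [ɡ], [ɣ]

Occurrence 1 (position 2): between two vowels → [ɣ].
Occurrence 2 (position 5): no conditioning environment matches → elsewhere allophone [ɡ].
Occurrence 3 (position 7): between two vowels → [ɣ].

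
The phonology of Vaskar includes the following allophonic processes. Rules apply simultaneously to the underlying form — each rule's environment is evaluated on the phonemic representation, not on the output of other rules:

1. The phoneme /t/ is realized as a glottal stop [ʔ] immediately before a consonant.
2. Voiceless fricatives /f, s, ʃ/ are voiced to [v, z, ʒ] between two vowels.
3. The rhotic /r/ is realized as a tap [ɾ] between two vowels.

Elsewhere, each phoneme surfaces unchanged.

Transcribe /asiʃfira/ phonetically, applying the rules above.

[aziʃfiɾa]

Rule 2 applies to /s/ (between /a/ and /i/: between two vowels) → [z].
/ʃ/ (between /i/ and /f/): rule 2 targets it, but not between two vowels → unchanged [ʃ].
/f/ (between /ʃ/ and /i/) is in the target of rule 2 but the environment (between two vowels) is not met → [f].
/r/ (between /i/ and /a/): between two vowels, so rule 3 applies → [ɾ].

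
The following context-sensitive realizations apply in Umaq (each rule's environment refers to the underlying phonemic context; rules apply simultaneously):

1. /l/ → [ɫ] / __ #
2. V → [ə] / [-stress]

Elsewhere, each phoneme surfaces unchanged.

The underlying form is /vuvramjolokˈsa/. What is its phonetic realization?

/u/ (between /v/ and /v/): in an unstressed syllable, so rule 2 applies → [ə].
Rule 2 applies to /a/ (between /r/ and /m/: in an unstressed syllable) → [ə].
/o/ (between /j/ and /l/) occurs in an unstressed syllable → [ə] by rule 2.
/l/ — between /o/ and /o/; rule 1 does not apply here → [l].
/o/ (between /l/ and /k/): in an unstressed syllable, so rule 2 applies → [ə].
/a/ — word-final; rule 2 does not apply here → [a].

[vəvrəmjələkˈsa]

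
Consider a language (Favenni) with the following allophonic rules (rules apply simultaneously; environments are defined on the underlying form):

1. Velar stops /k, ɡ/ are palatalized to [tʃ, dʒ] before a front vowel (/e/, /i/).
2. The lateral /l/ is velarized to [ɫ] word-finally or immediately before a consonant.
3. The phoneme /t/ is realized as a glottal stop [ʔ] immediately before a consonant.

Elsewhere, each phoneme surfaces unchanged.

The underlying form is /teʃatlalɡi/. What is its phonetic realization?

/t/ — word-initial; rule 3 does not apply here → [t].
/e/ (between /t/ and /ʃ/): no rule targets it → [e].
/ʃ/ stays [ʃ].
/a/ — not in any rule's target class → [a].
Rule 3 applies to /t/ (between /a/ and /l/: immediately before a consonant) → [ʔ].
/l/ (between /t/ and /a/): rule 2 targets it, but not word-finally or immediately before a consonant → unchanged [l].
/a/ (between /l/ and /l/) is unaffected → [a].
/l/ (between /a/ and /ɡ/) occurs word-finally or immediately before a consonant → [ɫ] by rule 2.
Rule 1 applies to /ɡ/ (between /l/ and /i/: before a front vowel) → [dʒ].
/i/ (word-final): no rule targets it → [i].

[teʃaʔlaɫdʒi]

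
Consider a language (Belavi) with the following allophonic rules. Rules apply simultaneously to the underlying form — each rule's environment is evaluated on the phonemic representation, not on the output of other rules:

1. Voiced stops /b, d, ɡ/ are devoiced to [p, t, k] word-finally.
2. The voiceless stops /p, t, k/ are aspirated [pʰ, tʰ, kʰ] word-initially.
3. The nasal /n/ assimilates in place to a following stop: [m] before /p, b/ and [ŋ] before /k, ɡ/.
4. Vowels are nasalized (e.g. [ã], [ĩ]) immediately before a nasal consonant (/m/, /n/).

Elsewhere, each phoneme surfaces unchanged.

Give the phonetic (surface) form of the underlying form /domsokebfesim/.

[dõmsokebfesĩm]

/d/ (word-initial): rule 1 targets it, but not word-finally → unchanged [d].
/o/ (between /d/ and /m/): before a nasal consonant, so rule 4 applies → [õ].
/m/ (between /o/ and /s/): no rule targets it → [m].
/s/ (between /m/ and /o/) is unaffected → [s].
/o/ — between /s/ and /k/; rule 4 does not apply here → [o].
/k/ (between /o/ and /e/): rule 2 targets it, but not word-initially → unchanged [k].
/e/ — between /k/ and /b/; rule 4 does not apply here → [e].
/b/ (between /e/ and /f/) fails the environment for rule 1, so it stays [b].
/f/ (between /b/ and /e/): no rule targets it → [f].
/e/ (between /f/ and /s/): rule 4 targets it, but not before a nasal consonant → unchanged [e].
/s/ — not in any rule's target class → [s].
/i/ (between /s/ and /m/): before a nasal consonant, so rule 4 applies → [ĩ].
/m/ (word-final) is unaffected → [m].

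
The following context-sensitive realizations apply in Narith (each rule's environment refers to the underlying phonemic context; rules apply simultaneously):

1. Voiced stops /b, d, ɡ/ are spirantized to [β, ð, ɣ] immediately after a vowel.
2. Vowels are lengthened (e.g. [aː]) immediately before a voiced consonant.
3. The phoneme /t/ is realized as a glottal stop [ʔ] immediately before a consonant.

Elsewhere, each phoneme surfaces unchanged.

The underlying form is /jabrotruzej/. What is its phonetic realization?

[jaːβroʔruːzeːj]

Rule 2 applies to /a/ (between /j/ and /b/: before a voiced consonant) → [aː].
/b/ — between /a/ and /r/, immediately after a vowel — surfaces as [β] (rule 1).
/o/ — between /r/ and /t/; rule 2 does not apply here → [o].
/t/ — between /o/ and /r/, immediately before a consonant — surfaces as [ʔ] (rule 3).
/u/ meets the environment for rule 2 (before a voiced consonant) → [uː].
Rule 2 applies to /e/ (between /z/ and /j/: before a voiced consonant) → [eː].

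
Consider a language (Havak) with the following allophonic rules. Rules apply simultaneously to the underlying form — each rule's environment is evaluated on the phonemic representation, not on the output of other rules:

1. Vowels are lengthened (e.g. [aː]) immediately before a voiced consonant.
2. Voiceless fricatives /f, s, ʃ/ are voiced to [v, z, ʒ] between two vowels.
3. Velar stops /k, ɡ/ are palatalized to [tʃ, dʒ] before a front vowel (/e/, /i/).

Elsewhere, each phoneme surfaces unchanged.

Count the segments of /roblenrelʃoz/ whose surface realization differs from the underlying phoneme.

4

Segments that undergo a rule: /o/ → [oː] (rule 1); /e/ → [eː] (rule 1); /e/ → [eː] (rule 1); /o/ → [oː] (rule 1).
All other segments surface unchanged.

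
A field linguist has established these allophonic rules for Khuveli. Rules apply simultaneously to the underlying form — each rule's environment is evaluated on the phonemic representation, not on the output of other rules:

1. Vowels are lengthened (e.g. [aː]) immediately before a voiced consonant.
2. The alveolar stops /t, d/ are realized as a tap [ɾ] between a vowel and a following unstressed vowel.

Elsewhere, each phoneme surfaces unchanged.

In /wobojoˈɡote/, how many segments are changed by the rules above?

Segments that undergo a rule: /o/ → [oː] (rule 1); /o/ → [oː] (rule 1); /o/ → [oː] (rule 1); /t/ → [ɾ] (rule 2).
All other segments surface unchanged.

4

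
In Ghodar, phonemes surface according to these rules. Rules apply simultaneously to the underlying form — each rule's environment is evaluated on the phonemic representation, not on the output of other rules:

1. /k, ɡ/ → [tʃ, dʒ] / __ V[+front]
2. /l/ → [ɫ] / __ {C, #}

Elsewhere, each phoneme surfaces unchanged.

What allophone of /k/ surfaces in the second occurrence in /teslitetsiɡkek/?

/k/ (word-final): rule 1 targets it, but not before a front vowel → unchanged [k].

[k]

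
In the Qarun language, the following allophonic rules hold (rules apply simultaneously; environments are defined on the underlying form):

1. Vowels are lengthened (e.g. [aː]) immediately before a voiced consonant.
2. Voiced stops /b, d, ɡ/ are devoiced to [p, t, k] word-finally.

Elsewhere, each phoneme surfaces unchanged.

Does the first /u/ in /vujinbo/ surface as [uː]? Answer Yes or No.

Yes

/u/ — between /v/ and /j/, before a voiced consonant — surfaces as [uː] (rule 1).
The actual realization is [uː], which matches [uː].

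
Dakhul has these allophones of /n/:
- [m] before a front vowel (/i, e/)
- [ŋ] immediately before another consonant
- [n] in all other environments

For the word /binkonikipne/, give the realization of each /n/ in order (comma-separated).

[ŋ], [m], [m]

Occurrence 1 (position 3): immediately before another consonant → [ŋ].
Occurrence 2 (position 6): before a front vowel (/i, e/) → [m].
Occurrence 3 (position 11): before a front vowel (/i, e/) → [m].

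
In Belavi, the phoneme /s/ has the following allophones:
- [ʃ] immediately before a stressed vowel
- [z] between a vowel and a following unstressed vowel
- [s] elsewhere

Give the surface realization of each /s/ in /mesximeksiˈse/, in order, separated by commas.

Occurrence 1 (position 3): no conditioning environment matches → elsewhere allophone [s].
Occurrence 2 (position 9): no conditioning environment matches → elsewhere allophone [s].
Occurrence 3 (position 11): immediately before a stressed vowel → [ʃ].

[s], [s], [ʃ]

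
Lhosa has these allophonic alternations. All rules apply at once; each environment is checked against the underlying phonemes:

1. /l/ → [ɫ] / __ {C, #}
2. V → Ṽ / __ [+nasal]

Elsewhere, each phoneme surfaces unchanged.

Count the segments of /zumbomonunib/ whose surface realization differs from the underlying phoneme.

Segments that undergo a rule: /u/ → [ũ] (rule 2); /o/ → [õ] (rule 2); /o/ → [õ] (rule 2); /u/ → [ũ] (rule 2).
All other segments surface unchanged.

4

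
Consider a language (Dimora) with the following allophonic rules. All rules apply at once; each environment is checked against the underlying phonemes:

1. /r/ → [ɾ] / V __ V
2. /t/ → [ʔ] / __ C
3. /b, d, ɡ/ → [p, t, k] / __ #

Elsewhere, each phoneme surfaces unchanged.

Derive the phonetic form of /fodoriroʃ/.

[fodoɾiɾoʃ]

/d/ — between /o/ and /o/; rule 3 does not apply here → [d].
/r/ (between /o/ and /i/): between two vowels, so rule 1 applies → [ɾ].
/r/ (between /i/ and /o/) occurs between two vowels → [ɾ] by rule 1.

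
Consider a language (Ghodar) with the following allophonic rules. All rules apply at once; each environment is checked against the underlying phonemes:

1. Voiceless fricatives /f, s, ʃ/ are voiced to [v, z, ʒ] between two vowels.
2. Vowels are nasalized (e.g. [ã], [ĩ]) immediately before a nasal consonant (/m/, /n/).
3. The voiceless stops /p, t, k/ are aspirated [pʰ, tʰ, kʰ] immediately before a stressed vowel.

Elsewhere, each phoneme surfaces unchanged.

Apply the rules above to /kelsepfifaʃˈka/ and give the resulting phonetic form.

[kelsepfivaʃˈkʰa]

/k/ — word-initial; rule 3 does not apply here → [k].
/e/ — between /k/ and /l/; rule 2 does not apply here → [e].
/l/ stays [l].
/s/ (between /l/ and /e/) is in the target of rule 1 but the environment (between two vowels) is not met → [s].
/e/ (between /s/ and /p/) is in the target of rule 2 but the environment (before a nasal consonant) is not met → [e].
/p/ (between /e/ and /f/): rule 3 targets it, but not immediately before a stressed vowel → unchanged [p].
/f/ (between /p/ and /i/) fails the environment for rule 1, so it stays [f].
/i/ (between /f/ and /f/) fails the environment for rule 2, so it stays [i].
/f/ — between /i/ and /a/, between two vowels — surfaces as [v] (rule 1).
/a/ — between /f/ and /ʃ/; rule 2 does not apply here → [a].
/ʃ/ — between /a/ and /k/; rule 1 does not apply here → [ʃ].
/k/ — between /ʃ/ and /a/, immediately before a stressed vowel — surfaces as [kʰ] (rule 3).
/a/ — word-final; rule 2 does not apply here → [a].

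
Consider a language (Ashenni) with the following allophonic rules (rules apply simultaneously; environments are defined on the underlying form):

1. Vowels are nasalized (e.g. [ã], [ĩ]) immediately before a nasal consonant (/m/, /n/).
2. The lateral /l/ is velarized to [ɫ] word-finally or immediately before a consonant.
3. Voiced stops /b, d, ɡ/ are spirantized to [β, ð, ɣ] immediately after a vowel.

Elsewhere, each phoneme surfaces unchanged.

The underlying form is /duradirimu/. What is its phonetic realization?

/d/ (word-initial): rule 3 targets it, but not immediately after a vowel → unchanged [d].
/u/ (between /d/ and /r/) is in the target of rule 1 but the environment (before a nasal consonant) is not met → [u].
/r/ (between /u/ and /a/) is unaffected → [r].
/a/ — between /r/ and /d/; rule 1 does not apply here → [a].
/d/ (between /a/ and /i/) occurs immediately after a vowel → [ð] by rule 3.
/i/ (between /d/ and /r/) is in the target of rule 1 but the environment (before a nasal consonant) is not met → [i].
/r/ (between /i/ and /i/): no rule targets it → [r].
/i/ (between /r/ and /m/): before a nasal consonant, so rule 1 applies → [ĩ].
/m/ stays [m].
/u/ (word-final): rule 1 targets it, but not before a nasal consonant → unchanged [u].

[duraðirĩmu]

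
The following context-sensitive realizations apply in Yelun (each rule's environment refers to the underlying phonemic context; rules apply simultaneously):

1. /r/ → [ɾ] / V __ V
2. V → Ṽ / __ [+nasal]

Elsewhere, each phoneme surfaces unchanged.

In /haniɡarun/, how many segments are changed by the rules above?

3

Segments that undergo a rule: /a/ → [ã] (rule 2); /r/ → [ɾ] (rule 1); /u/ → [ũ] (rule 2).
All other segments surface unchanged.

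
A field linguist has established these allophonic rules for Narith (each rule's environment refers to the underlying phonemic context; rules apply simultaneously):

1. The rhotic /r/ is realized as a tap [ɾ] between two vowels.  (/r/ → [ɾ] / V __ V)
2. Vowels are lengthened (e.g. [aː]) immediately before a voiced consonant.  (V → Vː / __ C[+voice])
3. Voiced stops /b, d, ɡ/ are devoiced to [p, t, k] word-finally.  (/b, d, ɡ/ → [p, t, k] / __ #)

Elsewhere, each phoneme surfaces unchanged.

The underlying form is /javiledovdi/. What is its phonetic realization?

[jaːviːleːdoːvdi]

/j/ (word-initial) is unaffected → [j].
/a/ (between /j/ and /v/) occurs before a voiced consonant → [aː] by rule 2.
/v/ (between /a/ and /i/) is unaffected → [v].
Rule 2 applies to /i/ (between /v/ and /l/: before a voiced consonant) → [iː].
/l/ (between /i/ and /e/) is unaffected → [l].
/e/ — between /l/ and /d/, before a voiced consonant — surfaces as [eː] (rule 2).
/d/ (between /e/ and /o/) fails the environment for rule 3, so it stays [d].
Rule 2 applies to /o/ (between /d/ and /v/: before a voiced consonant) → [oː].
/v/ (between /o/ and /d/): no rule targets it → [v].
/d/ (between /v/ and /i/) fails the environment for rule 3, so it stays [d].
/i/ (word-final) fails the environment for rule 2, so it stays [i].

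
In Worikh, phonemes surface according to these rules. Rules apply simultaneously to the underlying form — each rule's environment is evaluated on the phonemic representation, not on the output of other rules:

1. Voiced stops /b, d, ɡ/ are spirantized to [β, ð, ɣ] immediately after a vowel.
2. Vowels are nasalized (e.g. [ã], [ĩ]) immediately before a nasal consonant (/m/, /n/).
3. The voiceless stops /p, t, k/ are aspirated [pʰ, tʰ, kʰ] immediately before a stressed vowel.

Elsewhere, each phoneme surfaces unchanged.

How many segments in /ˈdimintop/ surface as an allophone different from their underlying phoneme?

Segments that undergo a rule: /i/ → [ĩ] (rule 2); /i/ → [ĩ] (rule 2).
All other segments surface unchanged.

2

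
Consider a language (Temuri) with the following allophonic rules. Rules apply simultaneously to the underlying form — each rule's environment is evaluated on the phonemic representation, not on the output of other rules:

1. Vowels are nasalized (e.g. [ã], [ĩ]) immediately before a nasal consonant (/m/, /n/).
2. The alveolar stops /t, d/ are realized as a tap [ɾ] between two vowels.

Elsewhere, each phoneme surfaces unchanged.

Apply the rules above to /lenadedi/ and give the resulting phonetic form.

[lẽnaɾeɾi]

/l/ stays [l].
/e/ — between /l/ and /n/, before a nasal consonant — surfaces as [ẽ] (rule 1).
/n/ stays [n].
/a/ (between /n/ and /d/): rule 1 targets it, but not before a nasal consonant → unchanged [a].
/d/ meets the environment for rule 2 (between two vowels) → [ɾ].
/e/ (between /d/ and /d/): rule 1 targets it, but not before a nasal consonant → unchanged [e].
/d/ (between /e/ and /i/) occurs between two vowels → [ɾ] by rule 2.
/i/ (word-final) is in the target of rule 1 but the environment (before a nasal consonant) is not met → [i].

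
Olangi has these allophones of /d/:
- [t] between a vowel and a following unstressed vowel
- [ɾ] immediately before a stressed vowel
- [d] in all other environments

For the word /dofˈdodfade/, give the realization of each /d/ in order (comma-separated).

Occurrence 1 (position 1): no conditioning environment matches → elsewhere allophone [d].
Occurrence 2 (position 4): immediately before a stressed vowel → [ɾ].
Occurrence 3 (position 6): no conditioning environment matches → elsewhere allophone [d].
Occurrence 4 (position 9): between a vowel and a following unstressed vowel → [t].

[d], [ɾ], [d], [t]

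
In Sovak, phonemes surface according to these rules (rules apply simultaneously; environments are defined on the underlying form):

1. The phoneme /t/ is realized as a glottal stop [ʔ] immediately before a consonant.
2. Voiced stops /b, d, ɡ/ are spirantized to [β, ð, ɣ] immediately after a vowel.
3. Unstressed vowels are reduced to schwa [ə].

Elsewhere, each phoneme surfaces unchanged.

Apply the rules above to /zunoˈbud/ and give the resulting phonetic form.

/z/ — not in any rule's target class → [z].
/u/ — between /z/ and /n/, in an unstressed syllable — surfaces as [ə] (rule 3).
/n/ stays [n].
/o/ (between /n/ and /b/) occurs in an unstressed syllable → [ə] by rule 3.
Rule 2 applies to /b/ (between /o/ and /u/: immediately after a vowel) → [β].
/u/ (between /b/ and /d/) fails the environment for rule 3, so it stays [u].
/d/ (word-final) occurs immediately after a vowel → [ð] by rule 2.

[zənəˈβuð]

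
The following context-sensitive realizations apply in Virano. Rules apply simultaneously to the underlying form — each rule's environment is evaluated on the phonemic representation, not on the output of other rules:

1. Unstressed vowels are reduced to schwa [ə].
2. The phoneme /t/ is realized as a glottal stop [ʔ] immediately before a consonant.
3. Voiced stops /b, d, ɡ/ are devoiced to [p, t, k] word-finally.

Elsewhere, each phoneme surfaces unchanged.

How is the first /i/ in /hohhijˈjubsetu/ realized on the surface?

/i/ — between /h/ and /j/, in an unstressed syllable — surfaces as [ə] (rule 1).

[ə]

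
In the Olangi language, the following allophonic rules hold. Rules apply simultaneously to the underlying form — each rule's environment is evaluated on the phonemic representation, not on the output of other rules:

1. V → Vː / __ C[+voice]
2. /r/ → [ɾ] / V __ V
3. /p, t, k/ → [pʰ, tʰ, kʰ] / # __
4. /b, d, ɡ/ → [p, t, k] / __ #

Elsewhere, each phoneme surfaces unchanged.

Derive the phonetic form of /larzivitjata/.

[laːrziːvitjata]

/a/ (between /l/ and /r/) occurs before a voiced consonant → [aː] by rule 1.
/r/ — between /a/ and /z/; rule 2 does not apply here → [r].
/i/ (between /z/ and /v/): before a voiced consonant, so rule 1 applies → [iː].
/i/ (between /v/ and /t/) fails the environment for rule 1, so it stays [i].
/t/ (between /i/ and /j/): rule 3 targets it, but not word-initially → unchanged [t].
/a/ — between /j/ and /t/; rule 1 does not apply here → [a].
/t/ (between /a/ and /a/) fails the environment for rule 3, so it stays [t].
/a/ — word-final; rule 1 does not apply here → [a].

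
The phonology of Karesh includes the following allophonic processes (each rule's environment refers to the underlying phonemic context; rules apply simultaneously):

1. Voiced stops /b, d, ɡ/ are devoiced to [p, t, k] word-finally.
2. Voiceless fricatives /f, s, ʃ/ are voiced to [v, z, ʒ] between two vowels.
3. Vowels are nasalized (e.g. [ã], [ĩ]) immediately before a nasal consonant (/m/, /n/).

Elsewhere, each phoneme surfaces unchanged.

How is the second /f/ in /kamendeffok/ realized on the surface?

[f]

/f/ (between /f/ and /o/) fails the environment for rule 2, so it stays [f].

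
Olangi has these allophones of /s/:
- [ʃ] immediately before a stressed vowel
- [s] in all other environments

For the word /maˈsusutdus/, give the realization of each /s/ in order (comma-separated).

Occurrence 1 (position 3): immediately before a stressed vowel → [ʃ].
Occurrence 2 (position 5): no conditioning environment matches → elsewhere allophone [s].
Occurrence 3 (position 10): no conditioning environment matches → elsewhere allophone [s].

[ʃ], [s], [s]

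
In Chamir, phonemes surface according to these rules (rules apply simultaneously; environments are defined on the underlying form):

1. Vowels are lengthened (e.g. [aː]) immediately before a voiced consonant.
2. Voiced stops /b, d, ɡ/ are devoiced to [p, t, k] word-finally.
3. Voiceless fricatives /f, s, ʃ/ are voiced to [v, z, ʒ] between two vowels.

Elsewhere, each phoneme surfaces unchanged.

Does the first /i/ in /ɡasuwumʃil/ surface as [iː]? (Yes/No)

/i/ (between /ʃ/ and /l/) occurs before a voiced consonant → [iː] by rule 1.
The actual realization is [iː], which matches [iː].

Yes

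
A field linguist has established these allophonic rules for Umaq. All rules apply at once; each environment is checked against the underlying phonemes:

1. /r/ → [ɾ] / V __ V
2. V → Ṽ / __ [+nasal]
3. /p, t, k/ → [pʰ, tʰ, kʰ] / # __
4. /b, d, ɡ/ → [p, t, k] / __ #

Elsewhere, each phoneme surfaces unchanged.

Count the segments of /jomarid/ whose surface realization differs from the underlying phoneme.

3

Segments that undergo a rule: /o/ → [õ] (rule 2); /r/ → [ɾ] (rule 1); /d/ → [t] (rule 4).
All other segments surface unchanged.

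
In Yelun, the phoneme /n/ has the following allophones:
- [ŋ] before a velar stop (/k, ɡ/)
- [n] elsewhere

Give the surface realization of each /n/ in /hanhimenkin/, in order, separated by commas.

[n], [ŋ], [n]

Occurrence 1 (position 3): no conditioning environment matches → elsewhere allophone [n].
Occurrence 2 (position 8): before a velar stop → [ŋ].
Occurrence 3 (position 11): no conditioning environment matches → elsewhere allophone [n].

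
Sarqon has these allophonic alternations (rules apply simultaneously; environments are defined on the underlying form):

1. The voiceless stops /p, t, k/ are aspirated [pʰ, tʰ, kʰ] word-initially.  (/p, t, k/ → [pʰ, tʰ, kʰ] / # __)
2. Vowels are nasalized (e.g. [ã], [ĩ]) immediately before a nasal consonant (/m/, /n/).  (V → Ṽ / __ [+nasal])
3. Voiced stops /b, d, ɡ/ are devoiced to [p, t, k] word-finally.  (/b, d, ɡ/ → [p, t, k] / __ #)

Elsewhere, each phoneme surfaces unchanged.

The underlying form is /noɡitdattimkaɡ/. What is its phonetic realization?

[noɡitdattĩmkak]

/o/ (between /n/ and /ɡ/) is in the target of rule 2 but the environment (before a nasal consonant) is not met → [o].
/ɡ/ (between /o/ and /i/) fails the environment for rule 3, so it stays [ɡ].
/i/ — between /ɡ/ and /t/; rule 2 does not apply here → [i].
/t/ (between /i/ and /d/) fails the environment for rule 1, so it stays [t].
/d/ (between /t/ and /a/): rule 3 targets it, but not word-finally → unchanged [d].
/a/ — between /d/ and /t/; rule 2 does not apply here → [a].
/t/ — between /a/ and /t/; rule 1 does not apply here → [t].
/t/ — between /t/ and /i/; rule 1 does not apply here → [t].
/i/ meets the environment for rule 2 (before a nasal consonant) → [ĩ].
/k/ (between /m/ and /a/): rule 1 targets it, but not word-initially → unchanged [k].
/a/ (between /k/ and /ɡ/) fails the environment for rule 2, so it stays [a].
Rule 3 applies to /ɡ/ (word-final: word-finally) → [k].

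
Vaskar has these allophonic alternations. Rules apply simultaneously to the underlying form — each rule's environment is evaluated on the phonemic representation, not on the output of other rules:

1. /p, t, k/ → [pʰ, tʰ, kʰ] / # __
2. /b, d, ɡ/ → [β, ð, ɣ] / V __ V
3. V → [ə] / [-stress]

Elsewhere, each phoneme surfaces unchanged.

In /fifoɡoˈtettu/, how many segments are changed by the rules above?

5

Segments that undergo a rule: /i/ → [ə] (rule 3); /o/ → [ə] (rule 3); /ɡ/ → [ɣ] (rule 2); /o/ → [ə] (rule 3); /u/ → [ə] (rule 3).
All other segments surface unchanged.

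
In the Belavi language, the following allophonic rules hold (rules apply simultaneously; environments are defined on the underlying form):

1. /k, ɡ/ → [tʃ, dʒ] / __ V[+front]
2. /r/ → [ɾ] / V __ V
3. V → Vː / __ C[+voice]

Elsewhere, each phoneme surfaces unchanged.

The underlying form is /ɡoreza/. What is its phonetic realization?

/ɡ/ (word-initial) fails the environment for rule 1, so it stays [ɡ].
/o/ (between /ɡ/ and /r/) occurs before a voiced consonant → [oː] by rule 3.
/r/ — between /o/ and /e/, between two vowels — surfaces as [ɾ] (rule 2).
/e/ meets the environment for rule 3 (before a voiced consonant) → [eː].
/z/ — not in any rule's target class → [z].
/a/ (word-final) fails the environment for rule 3, so it stays [a].

[ɡoːɾeːza]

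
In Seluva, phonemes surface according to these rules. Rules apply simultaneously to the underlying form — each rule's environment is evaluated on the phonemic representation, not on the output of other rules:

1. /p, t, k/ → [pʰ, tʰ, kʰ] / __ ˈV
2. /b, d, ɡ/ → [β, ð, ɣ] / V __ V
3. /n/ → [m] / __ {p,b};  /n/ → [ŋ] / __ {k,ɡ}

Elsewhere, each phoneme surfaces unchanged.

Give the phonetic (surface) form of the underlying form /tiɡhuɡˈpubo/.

/t/ (word-initial) is in the target of rule 1 but the environment (immediately before a stressed vowel) is not met → [t].
/i/ (between /t/ and /ɡ/): no rule targets it → [i].
/ɡ/ (between /i/ and /h/): rule 2 targets it, but not between two vowels → unchanged [ɡ].
/h/ stays [h].
/u/ — not in any rule's target class → [u].
/ɡ/ (between /u/ and /p/): rule 2 targets it, but not between two vowels → unchanged [ɡ].
/p/ meets the environment for rule 1 (immediately before a stressed vowel) → [pʰ].
/u/ — not in any rule's target class → [u].
/b/ — between /u/ and /o/, between two vowels — surfaces as [β] (rule 2).
/o/ — not in any rule's target class → [o].

[tiɡhuɡˈpʰuβo]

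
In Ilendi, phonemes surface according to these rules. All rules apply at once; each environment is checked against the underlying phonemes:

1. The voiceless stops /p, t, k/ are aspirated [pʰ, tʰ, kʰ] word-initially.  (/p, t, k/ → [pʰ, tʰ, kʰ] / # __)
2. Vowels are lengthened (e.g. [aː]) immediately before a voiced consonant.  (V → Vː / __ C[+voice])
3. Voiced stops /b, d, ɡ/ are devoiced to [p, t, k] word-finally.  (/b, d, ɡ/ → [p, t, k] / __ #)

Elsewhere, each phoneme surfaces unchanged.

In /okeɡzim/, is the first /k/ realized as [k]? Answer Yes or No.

Yes

/k/ — between /o/ and /e/; rule 1 does not apply here → [k].
The actual realization is [k], which matches [k].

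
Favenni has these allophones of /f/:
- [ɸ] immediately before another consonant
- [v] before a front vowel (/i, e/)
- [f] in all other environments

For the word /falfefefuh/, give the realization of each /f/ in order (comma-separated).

[f], [v], [v], [f]

Occurrence 1 (position 1): no conditioning environment matches → elsewhere allophone [f].
Occurrence 2 (position 4): before a front vowel (/i, e/) → [v].
Occurrence 3 (position 6): before a front vowel (/i, e/) → [v].
Occurrence 4 (position 8): no conditioning environment matches → elsewhere allophone [f].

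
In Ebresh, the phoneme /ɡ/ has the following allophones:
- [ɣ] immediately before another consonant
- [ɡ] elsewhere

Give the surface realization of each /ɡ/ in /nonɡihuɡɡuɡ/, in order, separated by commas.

Occurrence 1 (position 4): no conditioning environment matches → elsewhere allophone [ɡ].
Occurrence 2 (position 8): immediately before another consonant → [ɣ].
Occurrence 3 (position 9): no conditioning environment matches → elsewhere allophone [ɡ].
Occurrence 4 (position 11): no conditioning environment matches → elsewhere allophone [ɡ].

[ɡ], [ɣ], [ɡ], [ɡ]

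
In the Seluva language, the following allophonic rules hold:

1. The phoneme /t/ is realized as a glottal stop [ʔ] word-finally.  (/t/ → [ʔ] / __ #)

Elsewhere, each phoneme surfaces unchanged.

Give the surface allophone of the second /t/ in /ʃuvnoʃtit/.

[ʔ]

/t/ (word-final) occurs word-finally → [ʔ] by rule 1.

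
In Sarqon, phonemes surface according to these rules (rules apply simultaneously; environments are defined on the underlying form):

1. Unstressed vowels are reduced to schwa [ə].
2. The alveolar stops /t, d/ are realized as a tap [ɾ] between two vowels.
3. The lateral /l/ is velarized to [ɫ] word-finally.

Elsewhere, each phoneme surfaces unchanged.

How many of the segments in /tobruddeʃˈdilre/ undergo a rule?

4

Segments that undergo a rule: /o/ → [ə] (rule 1); /u/ → [ə] (rule 1); /e/ → [ə] (rule 1); /e/ → [ə] (rule 1).
All other segments surface unchanged.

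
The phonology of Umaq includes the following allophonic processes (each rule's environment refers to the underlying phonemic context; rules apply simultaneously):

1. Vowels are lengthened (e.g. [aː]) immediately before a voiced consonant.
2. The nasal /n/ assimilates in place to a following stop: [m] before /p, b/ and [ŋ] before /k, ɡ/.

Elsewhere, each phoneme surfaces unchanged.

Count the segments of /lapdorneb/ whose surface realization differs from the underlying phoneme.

2

Segments that undergo a rule: /o/ → [oː] (rule 1); /e/ → [eː] (rule 1).
All other segments surface unchanged.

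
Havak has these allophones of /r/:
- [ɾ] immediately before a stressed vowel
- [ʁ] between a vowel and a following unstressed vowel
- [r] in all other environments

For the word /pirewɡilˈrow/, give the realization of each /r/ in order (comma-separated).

[ʁ], [ɾ]

Occurrence 1 (position 3): between a vowel and a following unstressed vowel → [ʁ].
Occurrence 2 (position 9): immediately before a stressed vowel → [ɾ].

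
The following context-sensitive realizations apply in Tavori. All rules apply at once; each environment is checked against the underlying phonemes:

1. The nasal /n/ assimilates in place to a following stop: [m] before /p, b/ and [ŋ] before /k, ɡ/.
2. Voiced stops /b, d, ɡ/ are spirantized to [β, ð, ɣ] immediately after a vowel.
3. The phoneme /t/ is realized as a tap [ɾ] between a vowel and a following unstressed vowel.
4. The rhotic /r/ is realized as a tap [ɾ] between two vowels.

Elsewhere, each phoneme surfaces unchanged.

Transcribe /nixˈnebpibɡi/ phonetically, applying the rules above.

/n/ (word-initial) fails the environment for rule 1, so it stays [n].
/i/ stays [i].
/x/ (between /i/ and /n/): no rule targets it → [x].
/n/ (between /x/ and /e/) is in the target of rule 1 but the environment (before a labial or velar stop) is not met → [n].
/e/ — not in any rule's target class → [e].
/b/ (between /e/ and /p/) occurs immediately after a vowel → [β] by rule 2.
/p/ — not in any rule's target class → [p].
/i/ — not in any rule's target class → [i].
Rule 2 applies to /b/ (between /i/ and /ɡ/: immediately after a vowel) → [β].
/ɡ/ (between /b/ and /i/): rule 2 targets it, but not immediately after a vowel → unchanged [ɡ].
/i/ — not in any rule's target class → [i].

[nixˈneβpiβɡi]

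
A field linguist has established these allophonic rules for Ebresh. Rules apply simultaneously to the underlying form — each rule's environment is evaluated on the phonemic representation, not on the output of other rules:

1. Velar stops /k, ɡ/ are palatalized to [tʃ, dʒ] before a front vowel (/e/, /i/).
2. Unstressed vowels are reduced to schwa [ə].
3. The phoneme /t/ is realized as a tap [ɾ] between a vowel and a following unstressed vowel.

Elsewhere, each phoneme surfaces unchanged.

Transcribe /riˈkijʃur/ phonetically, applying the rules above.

[rəˈtʃijʃər]

/r/ (word-initial) is unaffected → [r].
/i/ (between /r/ and /k/): in an unstressed syllable, so rule 2 applies → [ə].
/k/ meets the environment for rule 1 (before a front vowel) → [tʃ].
/i/ (between /k/ and /j/): rule 2 targets it, but not in an unstressed syllable → unchanged [i].
/j/ (between /i/ and /ʃ/): no rule targets it → [j].
/ʃ/ (between /j/ and /u/) is unaffected → [ʃ].
/u/ (between /ʃ/ and /r/): in an unstressed syllable, so rule 2 applies → [ə].
/r/ — not in any rule's target class → [r].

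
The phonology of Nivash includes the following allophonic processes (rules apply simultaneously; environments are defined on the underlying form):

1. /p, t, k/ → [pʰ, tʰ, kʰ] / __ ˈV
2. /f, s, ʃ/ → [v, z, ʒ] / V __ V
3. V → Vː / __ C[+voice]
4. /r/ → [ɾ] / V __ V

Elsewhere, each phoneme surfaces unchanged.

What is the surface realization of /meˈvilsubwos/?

Rule 3 applies to /e/ (between /m/ and /v/: before a voiced consonant) → [eː].
/i/ — between /v/ and /l/, before a voiced consonant — surfaces as [iː] (rule 3).
/s/ (between /l/ and /u/): rule 2 targets it, but not between two vowels → unchanged [s].
/u/ — between /s/ and /b/, before a voiced consonant — surfaces as [uː] (rule 3).
/o/ (between /w/ and /s/): rule 3 targets it, but not before a voiced consonant → unchanged [o].
/s/ (word-final): rule 2 targets it, but not between two vowels → unchanged [s].

[meːˈviːlsuːbwos]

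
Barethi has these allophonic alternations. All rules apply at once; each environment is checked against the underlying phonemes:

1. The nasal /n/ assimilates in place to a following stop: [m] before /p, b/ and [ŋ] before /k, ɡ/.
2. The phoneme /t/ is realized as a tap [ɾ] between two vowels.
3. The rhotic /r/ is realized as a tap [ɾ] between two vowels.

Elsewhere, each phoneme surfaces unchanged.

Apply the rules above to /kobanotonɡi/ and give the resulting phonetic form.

/n/ — between /a/ and /o/; rule 1 does not apply here → [n].
/t/ (between /o/ and /o/): between two vowels, so rule 2 applies → [ɾ].
/n/ meets the environment for rule 1 (before a labial or velar stop) → [ŋ].

[kobanoɾoŋɡi]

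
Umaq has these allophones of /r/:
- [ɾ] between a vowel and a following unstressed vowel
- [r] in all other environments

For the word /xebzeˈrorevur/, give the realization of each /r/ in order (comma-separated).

[r], [ɾ], [r]

Occurrence 1 (position 6): no conditioning environment matches → elsewhere allophone [r].
Occurrence 2 (position 8): between a vowel and a following unstressed vowel → [ɾ].
Occurrence 3 (position 12): no conditioning environment matches → elsewhere allophone [r].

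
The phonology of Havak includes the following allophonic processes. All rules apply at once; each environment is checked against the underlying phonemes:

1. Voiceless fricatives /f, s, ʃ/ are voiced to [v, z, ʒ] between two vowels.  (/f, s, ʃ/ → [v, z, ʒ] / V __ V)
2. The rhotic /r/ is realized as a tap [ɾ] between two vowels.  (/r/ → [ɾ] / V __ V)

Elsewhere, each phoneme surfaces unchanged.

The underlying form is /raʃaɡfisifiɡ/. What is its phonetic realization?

[raʒaɡfiziviɡ]

/r/ (word-initial): rule 2 targets it, but not between two vowels → unchanged [r].
/ʃ/ — between /a/ and /a/, between two vowels — surfaces as [ʒ] (rule 1).
/f/ (between /ɡ/ and /i/) fails the environment for rule 1, so it stays [f].
/s/ (between /i/ and /i/) occurs between two vowels → [z] by rule 1.
/f/ meets the environment for rule 1 (between two vowels) → [v].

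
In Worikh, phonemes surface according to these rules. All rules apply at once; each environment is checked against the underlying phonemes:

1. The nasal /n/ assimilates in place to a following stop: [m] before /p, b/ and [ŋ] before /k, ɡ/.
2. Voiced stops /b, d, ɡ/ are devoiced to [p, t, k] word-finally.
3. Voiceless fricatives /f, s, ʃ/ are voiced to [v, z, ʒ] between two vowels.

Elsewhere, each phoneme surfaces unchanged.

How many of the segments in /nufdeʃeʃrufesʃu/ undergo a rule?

Segments that undergo a rule: /ʃ/ → [ʒ] (rule 3); /f/ → [v] (rule 3).
All other segments surface unchanged.

2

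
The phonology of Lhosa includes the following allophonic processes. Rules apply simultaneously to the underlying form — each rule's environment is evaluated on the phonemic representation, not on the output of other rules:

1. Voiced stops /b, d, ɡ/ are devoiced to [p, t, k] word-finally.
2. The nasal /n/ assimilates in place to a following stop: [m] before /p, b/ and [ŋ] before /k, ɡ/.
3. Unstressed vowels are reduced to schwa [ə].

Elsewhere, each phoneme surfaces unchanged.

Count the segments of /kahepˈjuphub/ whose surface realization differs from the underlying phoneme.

4

Segments that undergo a rule: /a/ → [ə] (rule 3); /e/ → [ə] (rule 3); /u/ → [ə] (rule 3); /b/ → [p] (rule 1).
All other segments surface unchanged.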